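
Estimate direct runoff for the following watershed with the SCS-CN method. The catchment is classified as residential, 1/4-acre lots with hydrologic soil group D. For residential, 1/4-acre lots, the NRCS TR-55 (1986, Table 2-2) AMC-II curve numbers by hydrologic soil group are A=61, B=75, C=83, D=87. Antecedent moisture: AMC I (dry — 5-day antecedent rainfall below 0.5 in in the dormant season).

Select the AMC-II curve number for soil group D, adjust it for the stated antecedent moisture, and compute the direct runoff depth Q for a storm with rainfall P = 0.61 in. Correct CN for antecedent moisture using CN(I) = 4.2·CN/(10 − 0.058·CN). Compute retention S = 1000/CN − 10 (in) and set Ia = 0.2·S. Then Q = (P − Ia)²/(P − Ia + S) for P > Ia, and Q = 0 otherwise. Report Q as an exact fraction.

NRCS table: residential, 1/4-acre lots, soil group D → CN(II) = 87
Dry (AMC I): CN(I) = 4.2·87/(10 − 0.058·87) = (1827/5)/(2477/500) = 182700/2477 ≈ 73.759
Retention S: 1000/CN − 10 with CN=73.759 → S = 6500/1827 ≈ 3.558 in
Ia = 0.2·(6500/1827) = 1300/1827 in ≈ 0.712 in
P = 0.610 ≤ Ia = 0.712 in: entire storm abstracted, Q = 0.

Q = 0 in ≈ 0.000 in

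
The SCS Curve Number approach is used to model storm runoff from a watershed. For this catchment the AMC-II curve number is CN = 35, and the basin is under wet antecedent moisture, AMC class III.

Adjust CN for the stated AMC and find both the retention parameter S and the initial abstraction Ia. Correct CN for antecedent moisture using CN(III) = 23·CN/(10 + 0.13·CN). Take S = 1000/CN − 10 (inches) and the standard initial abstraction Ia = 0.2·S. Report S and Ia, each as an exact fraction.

S = 1300/161 in ≈ 8.075 in; Ia = 260/161 in ≈ 1.615 in

CN(III) from CN(II)=35: (23·35)/(10 + 0.13·35) = 16100/291 ≈ 55.326
Max retention: S = 1000/(16100/291) − 10 = 1300/161 in (≈ 8.075 in)
Initial abstraction Ia = S/5 = (1300/161)/5 = 260/161 ≈ 1.615 in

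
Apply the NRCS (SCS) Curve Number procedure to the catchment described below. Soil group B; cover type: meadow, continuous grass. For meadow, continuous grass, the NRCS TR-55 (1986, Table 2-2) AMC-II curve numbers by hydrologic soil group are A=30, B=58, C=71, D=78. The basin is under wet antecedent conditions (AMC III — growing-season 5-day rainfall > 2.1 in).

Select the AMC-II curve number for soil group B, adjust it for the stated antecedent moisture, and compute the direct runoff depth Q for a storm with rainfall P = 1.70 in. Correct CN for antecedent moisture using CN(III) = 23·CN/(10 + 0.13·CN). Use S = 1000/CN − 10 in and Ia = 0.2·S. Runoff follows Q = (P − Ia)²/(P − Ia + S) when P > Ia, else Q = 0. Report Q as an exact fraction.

NRCS table: meadow, continuous grass, soil group B → CN(II) = 58
CN(III) from CN(II)=58: (23·58)/(10 + 0.13·58) = 66700/877 ≈ 76.055
Retention S: 1000/CN − 10 with CN=76.055 → S = 2100/667 ≈ 3.148 in
Initial abstraction Ia = S/5 = (2100/667)/5 = 420/667 ≈ 0.630 in
Since P=1.700 > Ia=0.630: effective rainfall P−Ia = 7139/6670 in
Runoff Q = (P−Ia)²/(P−Ia+S) = (1.070)²/(1.070+3.148) = 50965321/187687130 ≈ 0.272 in

Q = 50965321/187687130 in ≈ 0.272 in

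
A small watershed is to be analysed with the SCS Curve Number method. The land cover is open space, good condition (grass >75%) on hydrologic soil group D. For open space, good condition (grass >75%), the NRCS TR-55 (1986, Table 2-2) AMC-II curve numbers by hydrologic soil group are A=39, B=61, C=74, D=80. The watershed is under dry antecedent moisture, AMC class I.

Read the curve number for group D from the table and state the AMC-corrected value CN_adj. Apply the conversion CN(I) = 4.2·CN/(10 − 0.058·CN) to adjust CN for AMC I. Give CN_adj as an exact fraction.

NRCS table: open space, good condition (grass >75%), soil group D → CN(II) = 80
Adjust CN=80 to AMC I: 4.2·80/(10 − 0.058·80) → 336 ÷ (134/25) = 4200/67 ≈ 62.687

CN_adj = 4200/67 ≈ 62.687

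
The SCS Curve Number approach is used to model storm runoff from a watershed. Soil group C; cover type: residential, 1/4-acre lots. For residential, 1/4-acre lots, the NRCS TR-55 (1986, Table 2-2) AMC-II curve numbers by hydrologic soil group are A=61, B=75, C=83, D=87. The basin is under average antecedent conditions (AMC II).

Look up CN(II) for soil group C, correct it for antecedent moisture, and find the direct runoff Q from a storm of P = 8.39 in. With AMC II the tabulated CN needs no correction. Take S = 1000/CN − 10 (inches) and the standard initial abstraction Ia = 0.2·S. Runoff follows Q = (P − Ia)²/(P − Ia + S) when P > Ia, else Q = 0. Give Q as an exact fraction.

Q = 4387340169/690867100 in ≈ 6.350 in

NRCS table: residential, 1/4-acre lots, soil group C → CN(II) = 83
AMC II — tabulated CN = 83 applies directly.
Max retention: S = 1000/83 − 10 = 170/83 in (≈ 2.048 in)
Ia = 0.2·(170/83) = 34/83 in ≈ 0.410 in
P − Ia = 8.390 − 0.410 = 66237/8300 ≈ 7.980 in (> 0, runoff occurs)
Q = (66237/8300)²/((66237/8300) + 170/83) = (4387340169/68890000)/(83237/8300) = 4387340169/690867100 in ≈ 6.350 in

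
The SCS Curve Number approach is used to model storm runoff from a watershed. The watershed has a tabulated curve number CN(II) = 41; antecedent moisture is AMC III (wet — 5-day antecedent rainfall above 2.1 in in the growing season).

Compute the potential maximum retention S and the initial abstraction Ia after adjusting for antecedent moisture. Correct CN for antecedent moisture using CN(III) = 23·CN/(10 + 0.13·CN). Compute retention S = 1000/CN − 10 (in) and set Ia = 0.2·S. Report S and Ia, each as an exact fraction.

S = 5900/943 in ≈ 6.257 in; Ia = 1180/943 in ≈ 1.251 in

CN(III) from CN(II)=41: (23·41)/(10 + 0.13·41) = 94300/1533 ≈ 61.513
Retention S: 1000/CN − 10 with CN=61.513 → S = 5900/943 ≈ 6.257 in
Ia = 0.2S: 0.2·6.257 = 1.251 in (exactly 1180/943)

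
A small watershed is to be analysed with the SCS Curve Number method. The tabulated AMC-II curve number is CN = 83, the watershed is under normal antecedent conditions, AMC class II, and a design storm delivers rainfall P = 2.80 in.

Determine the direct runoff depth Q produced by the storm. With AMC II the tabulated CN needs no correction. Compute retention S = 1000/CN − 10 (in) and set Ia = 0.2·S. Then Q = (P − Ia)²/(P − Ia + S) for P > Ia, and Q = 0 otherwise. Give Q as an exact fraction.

Average conditions: CN = 83 (no AMC adjustment).
Max retention: S = 1000/83 − 10 = 170/83 in (≈ 2.048 in)
Ia = 0.2·(170/83) = 34/83 in ≈ 0.410 in
Since P=2.800 > Ia=0.410: effective rainfall P−Ia = 992/415 in
Runoff Q = (P−Ia)²/(P−Ia+S) = (2.390)²/(2.390+2.048) = 492032/382215 ≈ 1.287 in

Q = 492032/382215 in ≈ 1.287 in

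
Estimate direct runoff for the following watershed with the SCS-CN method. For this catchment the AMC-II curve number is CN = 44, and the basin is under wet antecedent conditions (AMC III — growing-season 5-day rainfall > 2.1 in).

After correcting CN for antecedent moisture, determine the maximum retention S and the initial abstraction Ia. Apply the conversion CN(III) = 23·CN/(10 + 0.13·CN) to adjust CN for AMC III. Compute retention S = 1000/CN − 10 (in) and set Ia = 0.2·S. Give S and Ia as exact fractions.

S = 1400/253 in ≈ 5.534 in; Ia = 280/253 in ≈ 1.107 in

CN(III) from CN(II)=44: (23·44)/(10 + 0.13·44) = 25300/393 ≈ 64.377
S = 1000/(25300/393) − 10 = 1400/253 in ≈ 5.534 in
Ia = 0.2·(1400/253) = 280/253 in ≈ 1.107 in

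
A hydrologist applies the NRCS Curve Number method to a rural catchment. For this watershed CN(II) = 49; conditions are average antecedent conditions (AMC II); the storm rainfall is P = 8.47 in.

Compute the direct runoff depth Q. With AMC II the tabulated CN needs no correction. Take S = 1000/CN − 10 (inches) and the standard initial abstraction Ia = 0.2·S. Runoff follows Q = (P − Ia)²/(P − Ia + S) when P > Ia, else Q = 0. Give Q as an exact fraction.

Average conditions: CN = 49 (no AMC adjustment).
S = 1000/49 − 10 = 510/49 in ≈ 10.408 in
Initial abstraction Ia = S/5 = (510/49)/5 = 102/49 ≈ 2.082 in
P − Ia = 8.470 − 2.082 = 31303/4900 ≈ 6.388 in (> 0, runoff occurs)
Q = (31303/4900)²/((31303/4900) + 510/49) = (979877809/24010000)/(82303/4900) = 979877809/403284700 in ≈ 2.430 in

Q = 979877809/403284700 in ≈ 2.430 in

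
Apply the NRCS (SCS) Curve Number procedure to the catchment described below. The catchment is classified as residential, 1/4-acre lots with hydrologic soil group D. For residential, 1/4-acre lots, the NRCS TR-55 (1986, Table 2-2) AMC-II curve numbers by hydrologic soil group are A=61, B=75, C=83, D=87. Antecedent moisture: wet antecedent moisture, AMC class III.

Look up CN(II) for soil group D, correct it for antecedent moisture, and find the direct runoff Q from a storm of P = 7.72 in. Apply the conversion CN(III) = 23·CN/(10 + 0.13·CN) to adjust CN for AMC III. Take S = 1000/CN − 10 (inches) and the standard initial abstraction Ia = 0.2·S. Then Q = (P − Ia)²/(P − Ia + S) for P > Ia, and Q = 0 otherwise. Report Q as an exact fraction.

NRCS table: residential, 1/4-acre lots, soil group D → CN(II) = 87
Wet (AMC III): CN(III) = 23·87/(10 + 0.13·87) = 2001/(2131/100) = 200100/2131 ≈ 93.900
S = 1000/(200100/2131) − 10 = 1300/2001 in ≈ 0.650 in
Ia = 0.2·(1300/2001) = 260/2001 in ≈ 0.130 in
Excess rainfall: 7.720 − 0.130 = 7.590 in; P > Ia so Q > 0
Q: (379693/50025)² ÷ (412193/50025) = 144166774249/20619954825 in (≈ 6.992 in)

Q = 144166774249/20619954825 in ≈ 6.992 in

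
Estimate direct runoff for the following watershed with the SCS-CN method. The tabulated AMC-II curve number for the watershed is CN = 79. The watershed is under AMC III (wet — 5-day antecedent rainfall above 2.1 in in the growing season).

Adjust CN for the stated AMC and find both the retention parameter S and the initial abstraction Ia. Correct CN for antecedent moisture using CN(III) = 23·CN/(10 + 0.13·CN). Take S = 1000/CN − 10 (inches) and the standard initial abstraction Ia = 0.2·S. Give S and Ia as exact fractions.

Adjust CN=79 to AMC III: 23·79/(10 + 0.13·79) → 1817 ÷ (2027/100) = 181700/2027 ≈ 89.640
S = 1000/(181700/2027) − 10 = 2100/1817 in ≈ 1.156 in
Ia = 0.2S: 0.2·1.156 = 0.231 in (exactly 420/1817)

S = 2100/1817 in ≈ 1.156 in; Ia = 420/1817 in ≈ 0.231 in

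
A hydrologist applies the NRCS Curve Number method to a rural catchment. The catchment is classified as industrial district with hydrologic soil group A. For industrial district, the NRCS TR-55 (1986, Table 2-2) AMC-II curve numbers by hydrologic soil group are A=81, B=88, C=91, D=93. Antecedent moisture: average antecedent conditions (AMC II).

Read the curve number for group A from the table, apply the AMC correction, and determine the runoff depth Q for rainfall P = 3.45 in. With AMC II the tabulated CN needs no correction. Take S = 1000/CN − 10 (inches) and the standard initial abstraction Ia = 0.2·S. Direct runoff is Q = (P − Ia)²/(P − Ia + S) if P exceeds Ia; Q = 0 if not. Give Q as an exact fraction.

Q = 23319241/13978980 in ≈ 1.668 in

NRCS table: industrial district, soil group A → CN(II) = 81
AMC II — tabulated CN = 81 applies directly.
S = 1000/81 − 10 = 190/81 in ≈ 2.346 in
Initial abstraction Ia = S/5 = (190/81)/5 = 38/81 ≈ 0.469 in
Since P=3.450 > Ia=0.469: effective rainfall P−Ia = 4829/1620 in
Runoff Q = (P−Ia)²/(P−Ia+S) = (2.981)²/(2.981+2.346) = 23319241/13978980 ≈ 1.668 in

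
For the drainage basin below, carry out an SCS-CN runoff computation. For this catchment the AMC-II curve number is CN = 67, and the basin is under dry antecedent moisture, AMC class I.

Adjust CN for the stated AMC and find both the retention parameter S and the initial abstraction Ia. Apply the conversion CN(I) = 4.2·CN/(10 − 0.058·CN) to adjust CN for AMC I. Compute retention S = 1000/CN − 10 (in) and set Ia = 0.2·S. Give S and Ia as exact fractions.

Dry (AMC I): CN(I) = 4.2·67/(10 − 0.058·67) = (1407/5)/(3057/500) = 46900/1019 ≈ 46.026
S = 1000/(46900/1019) − 10 = 5500/469 in ≈ 11.727 in
Initial abstraction Ia = S/5 = (5500/469)/5 = 1100/469 ≈ 2.345 in

S = 5500/469 in ≈ 11.727 in; Ia = 1100/469 in ≈ 2.345 in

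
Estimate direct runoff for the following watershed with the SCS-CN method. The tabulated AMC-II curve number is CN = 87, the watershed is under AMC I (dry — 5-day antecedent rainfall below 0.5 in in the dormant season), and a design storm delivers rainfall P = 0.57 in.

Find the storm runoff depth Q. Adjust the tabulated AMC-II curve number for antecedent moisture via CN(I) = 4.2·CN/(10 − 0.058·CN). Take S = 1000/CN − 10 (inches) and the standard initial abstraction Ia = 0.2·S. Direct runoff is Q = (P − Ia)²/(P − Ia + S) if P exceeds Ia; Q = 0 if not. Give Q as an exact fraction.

CN(I) from CN(II)=87: (4.2·87)/(10 − 0.058·87) = 182700/2477 ≈ 73.759
Retention S: 1000/CN − 10 with CN=73.759 → S = 6500/1827 ≈ 3.558 in
Ia = 0.2·(6500/1827) = 1300/1827 in ≈ 0.712 in
P = 0.570 ≤ Ia = 0.712 in: entire storm abstracted, Q = 0.

Q = 0 in ≈ 0.000 in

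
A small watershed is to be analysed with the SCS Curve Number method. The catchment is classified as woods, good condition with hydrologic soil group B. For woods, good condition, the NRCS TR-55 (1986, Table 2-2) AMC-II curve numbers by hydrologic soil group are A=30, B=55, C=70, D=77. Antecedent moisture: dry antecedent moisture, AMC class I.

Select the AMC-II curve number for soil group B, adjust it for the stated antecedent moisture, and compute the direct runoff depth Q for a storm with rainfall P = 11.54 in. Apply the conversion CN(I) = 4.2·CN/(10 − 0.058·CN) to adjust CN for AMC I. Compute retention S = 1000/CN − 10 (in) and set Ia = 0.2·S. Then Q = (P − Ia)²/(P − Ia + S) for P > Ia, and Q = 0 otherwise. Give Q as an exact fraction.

Q = 866066041/402051650 in ≈ 2.154 in

NRCS table: woods, good condition, soil group B → CN(II) = 55
Dry (AMC I): CN(I) = 4.2·55/(10 − 0.058·55) = 231/(681/100) = 7700/227 ≈ 33.921
Retention S: 1000/CN − 10 with CN=33.921 → S = 1500/77 ≈ 19.481 in
Ia = 0.2S: 0.2·19.481 = 3.896 in (exactly 300/77)
P − Ia = 11.540 − 3.896 = 29429/3850 ≈ 7.644 in (> 0, runoff occurs)
Q: (29429/3850)² ÷ (104429/3850) = 866066041/402051650 in (≈ 2.154 in)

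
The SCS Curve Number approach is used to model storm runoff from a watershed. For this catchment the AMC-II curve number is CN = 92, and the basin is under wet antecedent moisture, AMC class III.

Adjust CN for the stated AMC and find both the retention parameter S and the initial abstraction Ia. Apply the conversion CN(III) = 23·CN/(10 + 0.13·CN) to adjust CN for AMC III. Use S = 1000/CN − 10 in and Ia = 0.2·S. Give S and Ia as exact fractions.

Adjust CN=92 to AMC III: 23·92/(10 + 0.13·92) → 2116 ÷ (549/25) = 52900/549 ≈ 96.357
Retention S: 1000/CN − 10 with CN=96.357 → S = 200/529 ≈ 0.378 in
Ia = 0.2S: 0.2·0.378 = 0.076 in (exactly 40/529)

S = 200/529 in ≈ 0.378 in; Ia = 40/529 in ≈ 0.076 in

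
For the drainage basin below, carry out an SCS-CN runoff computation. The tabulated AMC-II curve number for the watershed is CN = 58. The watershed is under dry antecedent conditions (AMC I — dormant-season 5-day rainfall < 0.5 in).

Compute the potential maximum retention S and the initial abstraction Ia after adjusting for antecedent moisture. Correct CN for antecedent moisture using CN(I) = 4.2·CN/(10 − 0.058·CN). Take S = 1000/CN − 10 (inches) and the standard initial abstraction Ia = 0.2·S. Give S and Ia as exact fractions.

Dry (AMC I): CN(I) = 4.2·58/(10 − 0.058·58) = (1218/5)/(1659/250) = 2900/79 ≈ 36.709
Max retention: S = 1000/(2900/79) − 10 = 500/29 in (≈ 17.241 in)
Ia = 0.2·(500/29) = 100/29 in ≈ 3.448 in

S = 500/29 in ≈ 17.241 in; Ia = 100/29 in ≈ 3.448 in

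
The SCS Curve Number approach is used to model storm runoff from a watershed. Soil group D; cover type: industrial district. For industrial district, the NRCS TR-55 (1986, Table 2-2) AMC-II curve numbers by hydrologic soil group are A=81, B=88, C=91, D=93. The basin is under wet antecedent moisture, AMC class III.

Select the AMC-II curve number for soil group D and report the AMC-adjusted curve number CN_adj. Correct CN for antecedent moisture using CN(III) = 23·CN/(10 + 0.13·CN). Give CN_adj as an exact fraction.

NRCS table: industrial district, soil group D → CN(II) = 93
Wet (AMC III): CN(III) = 23·93/(10 + 0.13·93) = 2139/(2209/100) = 213900/2209 ≈ 96.831

CN_adj = 213900/2209 ≈ 96.831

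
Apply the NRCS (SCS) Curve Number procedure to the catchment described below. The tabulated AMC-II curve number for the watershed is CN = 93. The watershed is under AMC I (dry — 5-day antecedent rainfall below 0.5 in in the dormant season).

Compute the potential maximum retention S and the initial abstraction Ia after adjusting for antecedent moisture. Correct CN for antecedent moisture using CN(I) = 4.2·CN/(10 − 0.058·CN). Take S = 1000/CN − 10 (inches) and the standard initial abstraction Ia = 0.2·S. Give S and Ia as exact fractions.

S = 500/279 in ≈ 1.792 in; Ia = 100/279 in ≈ 0.358 in

Dry (AMC I): CN(I) = 4.2·93/(10 − 0.058·93) = (1953/5)/(2303/500) = 27900/329 ≈ 84.802
S = 1000/(27900/329) − 10 = 500/279 in ≈ 1.792 in
Ia = 0.2S: 0.2·1.792 = 0.358 in (exactly 100/279)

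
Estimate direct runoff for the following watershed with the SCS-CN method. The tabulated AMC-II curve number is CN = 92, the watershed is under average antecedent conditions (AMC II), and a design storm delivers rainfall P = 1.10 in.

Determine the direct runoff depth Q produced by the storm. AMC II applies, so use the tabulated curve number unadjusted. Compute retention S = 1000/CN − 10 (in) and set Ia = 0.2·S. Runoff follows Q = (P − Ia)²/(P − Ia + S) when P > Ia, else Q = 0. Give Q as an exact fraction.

AMC II — tabulated CN = 92 applies directly.
Retention S: 1000/CN − 10 with CN=92.000 → S = 20/23 ≈ 0.870 in
Initial abstraction Ia = S/5 = (20/23)/5 = 4/23 ≈ 0.174 in
P − Ia = 1.100 − 0.174 = 213/230 ≈ 0.926 in (> 0, runoff occurs)
Runoff Q = (P−Ia)²/(P−Ia+S) = (0.926)²/(0.926+0.870) = 45369/94990 ≈ 0.478 in

Q = 45369/94990 in ≈ 0.478 in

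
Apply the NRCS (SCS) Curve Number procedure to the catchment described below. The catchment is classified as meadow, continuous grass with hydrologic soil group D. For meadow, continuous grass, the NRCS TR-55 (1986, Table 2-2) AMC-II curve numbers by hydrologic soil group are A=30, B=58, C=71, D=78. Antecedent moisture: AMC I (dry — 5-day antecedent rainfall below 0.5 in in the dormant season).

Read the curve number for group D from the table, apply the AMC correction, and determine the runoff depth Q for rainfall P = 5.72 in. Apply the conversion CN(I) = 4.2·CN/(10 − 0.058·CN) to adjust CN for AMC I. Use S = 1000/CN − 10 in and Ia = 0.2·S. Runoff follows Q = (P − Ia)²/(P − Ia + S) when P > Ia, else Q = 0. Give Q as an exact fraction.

NRCS table: meadow, continuous grass, soil group D → CN(II) = 78
CN(I) from CN(II)=78: (4.2·78)/(10 − 0.058·78) = 81900/1369 ≈ 59.825
Retention S: 1000/CN − 10 with CN=59.825 → S = 5500/819 ≈ 6.716 in
Initial abstraction Ia = S/5 = (5500/819)/5 = 1100/819 ≈ 1.343 in
Since P=5.720 > Ia=1.343: effective rainfall P−Ia = 89617/20475 in
Q = (89617/20475)²/((89617/20475) + 5500/819) = (8031206689/419225625)/(227117/20475) = 66373609/38431575 in ≈ 1.727 in

Q = 66373609/38431575 in ≈ 1.727 in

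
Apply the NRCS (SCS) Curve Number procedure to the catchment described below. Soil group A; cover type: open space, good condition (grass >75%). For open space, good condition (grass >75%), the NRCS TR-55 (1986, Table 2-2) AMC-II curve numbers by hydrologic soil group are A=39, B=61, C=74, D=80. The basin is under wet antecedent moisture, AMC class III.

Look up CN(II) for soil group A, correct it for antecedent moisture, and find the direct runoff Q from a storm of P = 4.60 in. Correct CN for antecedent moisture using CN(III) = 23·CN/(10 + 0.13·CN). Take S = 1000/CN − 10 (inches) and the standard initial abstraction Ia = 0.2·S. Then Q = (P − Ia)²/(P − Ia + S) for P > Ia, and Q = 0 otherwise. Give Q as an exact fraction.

Q = 211149961/201964035 in ≈ 1.045 in

NRCS table: open space, good condition (grass >75%), soil group A → CN(II) = 39
CN(III) from CN(II)=39: (23·39)/(10 + 0.13·39) = 89700/1507 ≈ 59.522
S = 1000/(89700/1507) − 10 = 6100/897 in ≈ 6.800 in
Initial abstraction Ia = S/5 = (6100/897)/5 = 1220/897 ≈ 1.360 in
P − Ia = 4.600 − 1.360 = 14531/4485 ≈ 3.240 in (> 0, runoff occurs)
Q = (14531/4485)²/((14531/4485) + 6100/897) = (211149961/20115225)/(45031/4485) = 211149961/201964035 in ≈ 1.045 in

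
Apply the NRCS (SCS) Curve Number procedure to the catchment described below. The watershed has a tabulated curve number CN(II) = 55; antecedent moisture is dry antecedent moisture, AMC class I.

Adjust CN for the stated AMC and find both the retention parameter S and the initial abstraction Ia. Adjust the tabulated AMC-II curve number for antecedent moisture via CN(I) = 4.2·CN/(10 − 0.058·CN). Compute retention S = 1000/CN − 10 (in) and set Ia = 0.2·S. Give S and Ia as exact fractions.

Adjust CN=55 to AMC I: 4.2·55/(10 − 0.058·55) → 231 ÷ (681/100) = 7700/227 ≈ 33.921
Retention S: 1000/CN − 10 with CN=33.921 → S = 1500/77 ≈ 19.481 in
Ia = 0.2S: 0.2·19.481 = 3.896 in (exactly 300/77)

S = 1500/77 in ≈ 19.481 in; Ia = 300/77 in ≈ 3.896 in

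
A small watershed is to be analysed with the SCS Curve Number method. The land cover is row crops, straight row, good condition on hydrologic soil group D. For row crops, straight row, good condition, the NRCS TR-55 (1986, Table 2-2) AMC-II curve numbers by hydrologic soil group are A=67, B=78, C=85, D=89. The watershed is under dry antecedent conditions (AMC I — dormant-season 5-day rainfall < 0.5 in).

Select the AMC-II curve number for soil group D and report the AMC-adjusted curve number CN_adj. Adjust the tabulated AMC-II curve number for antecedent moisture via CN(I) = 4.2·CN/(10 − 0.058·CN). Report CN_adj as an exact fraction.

NRCS table: row crops, straight row, good condition, soil group D → CN(II) = 89
Dry (AMC I): CN(I) = 4.2·89/(10 − 0.058·89) = (1869/5)/(2419/500) = 186900/2419 ≈ 77.263

CN_adj = 186900/2419 ≈ 77.263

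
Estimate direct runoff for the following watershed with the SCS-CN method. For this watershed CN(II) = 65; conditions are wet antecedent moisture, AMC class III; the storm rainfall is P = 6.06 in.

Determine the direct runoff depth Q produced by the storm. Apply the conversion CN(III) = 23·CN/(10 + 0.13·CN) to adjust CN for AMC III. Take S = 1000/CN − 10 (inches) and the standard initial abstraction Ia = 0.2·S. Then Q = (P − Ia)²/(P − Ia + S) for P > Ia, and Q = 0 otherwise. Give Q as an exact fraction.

Q = 6988458409/1773025150 in ≈ 3.942 in

Wet (AMC III): CN(III) = 23·65/(10 + 0.13·65) = 1495/(369/20) = 29900/369 ≈ 81.030
Max retention: S = 1000/(29900/369) − 10 = 700/299 in (≈ 2.341 in)
Initial abstraction Ia = S/5 = (700/299)/5 = 140/299 ≈ 0.468 in
P − Ia = 6.060 − 0.468 = 83597/14950 ≈ 5.592 in (> 0, runoff occurs)
Runoff Q = (P−Ia)²/(P−Ia+S) = (5.592)²/(5.592+2.341) = 6988458409/1773025150 ≈ 3.942 in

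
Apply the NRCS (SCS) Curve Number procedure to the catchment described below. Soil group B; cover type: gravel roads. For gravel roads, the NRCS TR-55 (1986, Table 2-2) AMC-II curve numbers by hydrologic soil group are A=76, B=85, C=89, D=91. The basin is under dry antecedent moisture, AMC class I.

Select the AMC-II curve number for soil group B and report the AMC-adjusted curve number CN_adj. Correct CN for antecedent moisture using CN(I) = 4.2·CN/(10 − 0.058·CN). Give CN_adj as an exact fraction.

CN_adj = 11900/169 ≈ 70.414

NRCS table: gravel roads, soil group B → CN(II) = 85
Dry (AMC I): CN(I) = 4.2·85/(10 − 0.058·85) = 357/(507/100) = 11900/169 ≈ 70.414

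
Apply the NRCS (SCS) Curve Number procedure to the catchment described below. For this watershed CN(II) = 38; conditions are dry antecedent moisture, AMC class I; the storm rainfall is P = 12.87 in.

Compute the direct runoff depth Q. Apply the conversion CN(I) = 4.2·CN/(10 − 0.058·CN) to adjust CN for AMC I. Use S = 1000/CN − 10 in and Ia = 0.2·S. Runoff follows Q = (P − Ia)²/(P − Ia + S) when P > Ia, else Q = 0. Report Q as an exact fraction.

Q = 41417541169/69965168700 in ≈ 0.592 in

Adjust CN=38 to AMC I: 4.2·38/(10 − 0.058·38) → (798/5) ÷ (1949/250) = 39900/1949 ≈ 20.472
Retention S: 1000/CN − 10 with CN=20.472 → S = 15500/399 ≈ 38.847 in
Ia = 0.2·(15500/399) = 3100/399 in ≈ 7.769 in
Excess rainfall: 12.870 − 7.769 = 5.101 in; P > Ia so Q > 0
Q: (203513/39900)² ÷ (1753513/39900) = 41417541169/69965168700 in (≈ 0.592 in)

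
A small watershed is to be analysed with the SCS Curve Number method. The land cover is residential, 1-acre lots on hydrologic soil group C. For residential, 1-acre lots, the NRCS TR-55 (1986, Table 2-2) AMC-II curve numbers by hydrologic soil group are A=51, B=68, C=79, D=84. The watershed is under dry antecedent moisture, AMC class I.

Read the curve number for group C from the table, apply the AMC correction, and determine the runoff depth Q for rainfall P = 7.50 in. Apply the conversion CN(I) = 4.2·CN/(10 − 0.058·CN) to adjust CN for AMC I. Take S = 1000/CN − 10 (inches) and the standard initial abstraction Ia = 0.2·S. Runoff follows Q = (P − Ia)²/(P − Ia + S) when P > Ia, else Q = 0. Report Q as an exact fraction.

NRCS table: residential, 1-acre lots, soil group C → CN(II) = 79
CN(I) from CN(II)=79: (4.2·79)/(10 − 0.058·79) = 7900/129 ≈ 61.240
S = 1000/(7900/129) − 10 = 500/79 in ≈ 6.329 in
Ia = 0.2S: 0.2·6.329 = 1.266 in (exactly 100/79)
P − Ia = 7.500 − 1.266 = 985/158 ≈ 6.234 in (> 0, runoff occurs)
Q = (985/158)²/((985/158) + 500/79) = (970225/24964)/(1985/158) = 194045/62726 in ≈ 3.094 in

Q = 194045/62726 in ≈ 3.094 in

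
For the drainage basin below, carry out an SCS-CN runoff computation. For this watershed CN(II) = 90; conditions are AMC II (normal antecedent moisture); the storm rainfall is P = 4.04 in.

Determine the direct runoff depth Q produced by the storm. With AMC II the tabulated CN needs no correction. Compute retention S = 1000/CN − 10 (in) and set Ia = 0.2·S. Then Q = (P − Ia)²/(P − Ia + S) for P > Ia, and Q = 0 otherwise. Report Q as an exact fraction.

Q = 737881/249525 in ≈ 2.957 in

Average conditions: CN = 90 (no AMC adjustment).
Retention S: 1000/CN − 10 with CN=90.000 → S = 10/9 ≈ 1.111 in
Ia = 0.2S: 0.2·1.111 = 0.222 in (exactly 2/9)
Excess rainfall: 4.040 − 0.222 = 3.818 in; P > Ia so Q > 0
Runoff Q = (P−Ia)²/(P−Ia+S) = (3.818)²/(3.818+1.111) = 737881/249525 ≈ 2.957 in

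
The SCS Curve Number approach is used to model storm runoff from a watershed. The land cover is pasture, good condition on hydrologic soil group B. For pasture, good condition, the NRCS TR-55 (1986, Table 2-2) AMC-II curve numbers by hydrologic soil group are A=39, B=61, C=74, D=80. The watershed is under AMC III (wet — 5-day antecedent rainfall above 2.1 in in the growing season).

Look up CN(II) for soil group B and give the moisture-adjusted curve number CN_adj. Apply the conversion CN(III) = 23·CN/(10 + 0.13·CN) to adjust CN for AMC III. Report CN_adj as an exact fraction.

CN_adj = 140300/1793 ≈ 78.249

NRCS table: pasture, good condition, soil group B → CN(II) = 61
CN(III) from CN(II)=61: (23·61)/(10 + 0.13·61) = 140300/1793 ≈ 78.249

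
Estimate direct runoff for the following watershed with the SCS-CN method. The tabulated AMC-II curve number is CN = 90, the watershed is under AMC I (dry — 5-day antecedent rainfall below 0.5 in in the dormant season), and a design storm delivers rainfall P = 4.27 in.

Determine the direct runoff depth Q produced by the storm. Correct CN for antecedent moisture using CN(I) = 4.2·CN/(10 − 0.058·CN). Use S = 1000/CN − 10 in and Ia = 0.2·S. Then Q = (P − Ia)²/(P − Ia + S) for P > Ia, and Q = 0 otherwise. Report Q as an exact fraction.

Q = 4998914209/2281286700 in ≈ 2.191 in

Adjust CN=90 to AMC I: 4.2·90/(10 − 0.058·90) → 378 ÷ (239/50) = 18900/239 ≈ 79.079
Max retention: S = 1000/(18900/239) − 10 = 500/189 in (≈ 2.646 in)
Ia = 0.2S: 0.2·2.646 = 0.529 in (exactly 100/189)
Since P=4.270 > Ia=0.529: effective rainfall P−Ia = 70703/18900 in
Q: (70703/18900)² ÷ (120703/18900) = 4998914209/2281286700 in (≈ 2.191 in)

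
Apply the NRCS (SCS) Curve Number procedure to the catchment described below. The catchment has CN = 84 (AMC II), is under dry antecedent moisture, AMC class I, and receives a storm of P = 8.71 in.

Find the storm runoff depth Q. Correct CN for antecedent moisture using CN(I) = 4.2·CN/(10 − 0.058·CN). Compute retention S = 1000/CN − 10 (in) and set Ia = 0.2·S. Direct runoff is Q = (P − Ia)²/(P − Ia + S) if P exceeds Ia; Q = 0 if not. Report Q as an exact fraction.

Adjust CN=84 to AMC I: 4.2·84/(10 − 0.058·84) → (1764/5) ÷ (641/125) = 44100/641 ≈ 68.799
Retention S: 1000/CN − 10 with CN=68.799 → S = 2000/441 ≈ 4.535 in
Initial abstraction Ia = S/5 = (2000/441)/5 = 400/441 ≈ 0.907 in
P − Ia = 8.710 − 0.907 = 344111/44100 ≈ 7.803 in (> 0, runoff occurs)
Runoff Q = (P−Ia)²/(P−Ia+S) = (7.803)²/(7.803+4.535) = 118412380321/23995295100 ≈ 4.935 in

Q = 118412380321/23995295100 in ≈ 4.935 in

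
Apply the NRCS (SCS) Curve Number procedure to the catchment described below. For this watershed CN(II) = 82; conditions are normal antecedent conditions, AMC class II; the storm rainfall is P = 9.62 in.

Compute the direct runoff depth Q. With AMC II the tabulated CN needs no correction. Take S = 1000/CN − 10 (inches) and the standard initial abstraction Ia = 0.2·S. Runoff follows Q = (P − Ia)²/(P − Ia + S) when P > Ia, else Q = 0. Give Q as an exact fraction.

Q = 354230041/47808050 in ≈ 7.409 in

CN(II) = 82; AMC II needs no correction.
S = 1000/82 − 10 = 90/41 in ≈ 2.195 in
Initial abstraction Ia = S/5 = (90/41)/5 = 18/41 ≈ 0.439 in
P − Ia = 9.620 − 0.439 = 18821/2050 ≈ 9.181 in (> 0, runoff occurs)
Runoff Q = (P−Ia)²/(P−Ia+S) = (9.181)²/(9.181+2.195) = 354230041/47808050 ≈ 7.409 in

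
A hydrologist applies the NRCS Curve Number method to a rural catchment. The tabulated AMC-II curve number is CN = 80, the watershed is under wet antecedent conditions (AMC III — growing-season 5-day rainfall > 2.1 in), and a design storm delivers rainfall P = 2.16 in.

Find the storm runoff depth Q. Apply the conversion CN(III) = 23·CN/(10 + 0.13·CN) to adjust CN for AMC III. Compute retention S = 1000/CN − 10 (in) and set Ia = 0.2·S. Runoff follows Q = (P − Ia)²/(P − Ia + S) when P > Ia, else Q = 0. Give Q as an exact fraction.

CN(III) from CN(II)=80: (23·80)/(10 + 0.13·80) = 4600/51 ≈ 90.196
Retention S: 1000/CN − 10 with CN=90.196 → S = 25/23 ≈ 1.087 in
Ia = 0.2·(25/23) = 5/23 in ≈ 0.217 in
P − Ia = 2.160 − 0.217 = 1117/575 ≈ 1.943 in (> 0, runoff occurs)
Q: (1117/575)² ÷ (1742/575) = 1247689/1001650 in (≈ 1.246 in)

Q = 1247689/1001650 in ≈ 1.246 in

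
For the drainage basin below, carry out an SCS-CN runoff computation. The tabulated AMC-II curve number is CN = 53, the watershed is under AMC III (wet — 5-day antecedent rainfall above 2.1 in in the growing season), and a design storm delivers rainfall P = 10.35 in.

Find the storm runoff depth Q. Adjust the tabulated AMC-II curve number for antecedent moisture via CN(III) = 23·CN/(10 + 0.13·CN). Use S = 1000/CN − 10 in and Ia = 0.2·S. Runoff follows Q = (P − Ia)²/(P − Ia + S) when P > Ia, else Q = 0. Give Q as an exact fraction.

Q = 54537662089/7985254540 in ≈ 6.830 in

CN(III) from CN(II)=53: (23·53)/(10 + 0.13·53) = 121900/1689 ≈ 72.173
S = 1000/(121900/1689) − 10 = 4700/1219 in ≈ 3.856 in
Ia = 0.2·(4700/1219) = 940/1219 in ≈ 0.771 in
P − Ia = 10.350 − 0.771 = 233533/24380 ≈ 9.579 in (> 0, runoff occurs)
Runoff Q = (P−Ia)²/(P−Ia+S) = (9.579)²/(9.579+3.856) = 54537662089/7985254540 ≈ 6.830 in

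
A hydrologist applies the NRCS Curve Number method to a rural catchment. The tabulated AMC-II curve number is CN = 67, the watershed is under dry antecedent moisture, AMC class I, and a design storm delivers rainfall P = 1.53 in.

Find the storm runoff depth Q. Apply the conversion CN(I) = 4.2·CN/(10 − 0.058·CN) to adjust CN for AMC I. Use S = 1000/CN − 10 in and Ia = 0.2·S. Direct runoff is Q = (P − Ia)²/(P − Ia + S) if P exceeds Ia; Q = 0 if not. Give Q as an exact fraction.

Q = 0 in ≈ 0.000 in

CN(I) from CN(II)=67: (4.2·67)/(10 − 0.058·67) = 46900/1019 ≈ 46.026
S = 1000/(46900/1019) − 10 = 5500/469 in ≈ 11.727 in
Ia = 0.2·(5500/469) = 1100/469 in ≈ 2.345 in
P = 1.530 ≤ Ia = 2.345 in: entire storm abstracted, Q = 0.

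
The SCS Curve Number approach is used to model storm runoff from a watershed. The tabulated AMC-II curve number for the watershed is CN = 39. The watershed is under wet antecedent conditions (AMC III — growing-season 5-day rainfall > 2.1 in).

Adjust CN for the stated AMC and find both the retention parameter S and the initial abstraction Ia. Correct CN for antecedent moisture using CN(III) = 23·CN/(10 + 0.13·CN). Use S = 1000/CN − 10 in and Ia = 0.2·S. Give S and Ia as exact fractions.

S = 6100/897 in ≈ 6.800 in; Ia = 1220/897 in ≈ 1.360 in

Wet (AMC III): CN(III) = 23·39/(10 + 0.13·39) = 897/(1507/100) = 89700/1507 ≈ 59.522
Retention S: 1000/CN − 10 with CN=59.522 → S = 6100/897 ≈ 6.800 in
Ia = 0.2·(6100/897) = 1220/897 in ≈ 1.360 in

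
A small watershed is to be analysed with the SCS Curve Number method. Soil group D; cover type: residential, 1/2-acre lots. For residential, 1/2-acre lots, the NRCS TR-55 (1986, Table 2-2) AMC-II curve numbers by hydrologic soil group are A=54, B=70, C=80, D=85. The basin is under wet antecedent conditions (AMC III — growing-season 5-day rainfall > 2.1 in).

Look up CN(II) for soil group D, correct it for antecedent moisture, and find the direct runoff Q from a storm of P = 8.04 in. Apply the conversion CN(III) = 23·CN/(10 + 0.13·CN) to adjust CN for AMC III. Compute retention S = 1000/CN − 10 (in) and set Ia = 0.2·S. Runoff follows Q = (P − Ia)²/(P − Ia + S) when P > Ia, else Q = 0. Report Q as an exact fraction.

NRCS table: residential, 1/2-acre lots, soil group D → CN(II) = 85
Adjust CN=85 to AMC III: 23·85/(10 + 0.13·85) → 1955 ÷ (421/20) = 39100/421 ≈ 92.874
Max retention: S = 1000/(39100/421) − 10 = 300/391 in (≈ 0.767 in)
Ia = 0.2S: 0.2·0.767 = 0.153 in (exactly 60/391)
P − Ia = 8.040 − 0.153 = 77091/9775 ≈ 7.887 in (> 0, runoff occurs)
Q: (77091/9775)² ÷ (84591/9775) = 660335809/91875225 in (≈ 7.187 in)

Q = 660335809/91875225 in ≈ 7.187 in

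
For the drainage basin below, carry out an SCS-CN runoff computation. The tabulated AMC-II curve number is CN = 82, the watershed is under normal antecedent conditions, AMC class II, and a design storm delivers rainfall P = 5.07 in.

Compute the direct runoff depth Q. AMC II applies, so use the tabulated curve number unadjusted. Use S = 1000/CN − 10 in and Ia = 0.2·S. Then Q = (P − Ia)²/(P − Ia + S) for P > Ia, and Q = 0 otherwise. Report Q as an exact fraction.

Average conditions: CN = 82 (no AMC adjustment).
S = 1000/82 − 10 = 90/41 in ≈ 2.195 in
Initial abstraction Ia = S/5 = (90/41)/5 = 18/41 ≈ 0.439 in
Since P=5.070 > Ia=0.439: effective rainfall P−Ia = 18987/4100 in
Runoff Q = (P−Ia)²/(P−Ia+S) = (4.631)²/(4.631+2.195) = 120168723/38248900 ≈ 3.142 in

Q = 120168723/38248900 in ≈ 3.142 in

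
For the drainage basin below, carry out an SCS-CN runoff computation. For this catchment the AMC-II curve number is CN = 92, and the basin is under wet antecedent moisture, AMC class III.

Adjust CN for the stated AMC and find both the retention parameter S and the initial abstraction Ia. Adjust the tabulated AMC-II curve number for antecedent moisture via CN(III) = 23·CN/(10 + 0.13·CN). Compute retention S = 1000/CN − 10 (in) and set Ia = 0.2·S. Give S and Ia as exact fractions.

Adjust CN=92 to AMC III: 23·92/(10 + 0.13·92) → 2116 ÷ (549/25) = 52900/549 ≈ 96.357
Retention S: 1000/CN − 10 with CN=96.357 → S = 200/529 ≈ 0.378 in
Initial abstraction Ia = S/5 = (200/529)/5 = 40/529 ≈ 0.076 in

S = 200/529 in ≈ 0.378 in; Ia = 40/529 in ≈ 0.076 in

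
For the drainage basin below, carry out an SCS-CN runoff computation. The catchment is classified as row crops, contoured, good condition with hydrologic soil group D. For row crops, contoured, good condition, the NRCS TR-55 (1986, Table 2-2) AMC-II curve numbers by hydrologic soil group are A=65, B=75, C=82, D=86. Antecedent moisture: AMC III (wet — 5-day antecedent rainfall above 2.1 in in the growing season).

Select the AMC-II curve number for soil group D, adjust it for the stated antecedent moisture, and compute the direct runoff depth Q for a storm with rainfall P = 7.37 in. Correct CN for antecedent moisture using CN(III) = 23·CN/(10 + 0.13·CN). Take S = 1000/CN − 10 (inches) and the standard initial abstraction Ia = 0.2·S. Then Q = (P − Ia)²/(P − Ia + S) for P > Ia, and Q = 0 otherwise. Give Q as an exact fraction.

NRCS table: row crops, contoured, good condition, soil group D → CN(II) = 86
CN(III) from CN(II)=86: (23·86)/(10 + 0.13·86) = 98900/1059 ≈ 93.390
Retention S: 1000/CN − 10 with CN=93.390 → S = 700/989 ≈ 0.708 in
Ia = 0.2·(700/989) = 140/989 in ≈ 0.142 in
Excess rainfall: 7.370 − 0.142 = 7.228 in; P > Ia so Q > 0
Runoff Q = (P−Ia)²/(P−Ia+S) = (7.228)²/(7.228+0.708) = 511072001449/77625917700 ≈ 6.584 in

Q = 511072001449/77625917700 in ≈ 6.584 in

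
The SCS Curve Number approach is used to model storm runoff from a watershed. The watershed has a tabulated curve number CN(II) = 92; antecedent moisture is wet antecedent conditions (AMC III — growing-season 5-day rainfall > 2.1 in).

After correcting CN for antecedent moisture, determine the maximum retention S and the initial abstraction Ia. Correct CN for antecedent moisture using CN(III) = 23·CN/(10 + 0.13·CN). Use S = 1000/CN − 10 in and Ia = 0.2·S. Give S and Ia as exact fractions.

Adjust CN=92 to AMC III: 23·92/(10 + 0.13·92) → 2116 ÷ (549/25) = 52900/549 ≈ 96.357
Retention S: 1000/CN − 10 with CN=96.357 → S = 200/529 ≈ 0.378 in
Ia = 0.2S: 0.2·0.378 = 0.076 in (exactly 40/529)

S = 200/529 in ≈ 0.378 in; Ia = 40/529 in ≈ 0.076 in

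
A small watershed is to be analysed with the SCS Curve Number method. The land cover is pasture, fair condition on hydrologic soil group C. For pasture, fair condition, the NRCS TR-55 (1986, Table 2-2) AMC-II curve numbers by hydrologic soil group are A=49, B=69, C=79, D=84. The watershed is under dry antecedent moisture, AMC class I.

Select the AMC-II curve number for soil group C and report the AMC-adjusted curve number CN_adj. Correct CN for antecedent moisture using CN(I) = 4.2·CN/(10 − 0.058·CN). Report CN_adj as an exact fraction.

NRCS table: pasture, fair condition, soil group C → CN(II) = 79
Dry (AMC I): CN(I) = 4.2·79/(10 − 0.058·79) = (1659/5)/(2709/500) = 7900/129 ≈ 61.240

CN_adj = 7900/129 ≈ 61.240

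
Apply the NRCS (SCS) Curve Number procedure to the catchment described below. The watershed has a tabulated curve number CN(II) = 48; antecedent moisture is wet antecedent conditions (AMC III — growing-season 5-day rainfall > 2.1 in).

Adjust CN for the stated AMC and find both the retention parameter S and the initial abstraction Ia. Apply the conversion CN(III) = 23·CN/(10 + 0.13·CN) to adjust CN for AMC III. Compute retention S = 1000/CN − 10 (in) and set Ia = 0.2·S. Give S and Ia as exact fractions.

S = 325/69 in ≈ 4.710 in; Ia = 65/69 in ≈ 0.942 in

Adjust CN=48 to AMC III: 23·48/(10 + 0.13·48) → 1104 ÷ (406/25) = 13800/203 ≈ 67.980
S = 1000/(13800/203) − 10 = 325/69 in ≈ 4.710 in
Ia = 0.2·(325/69) = 65/69 in ≈ 0.942 in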